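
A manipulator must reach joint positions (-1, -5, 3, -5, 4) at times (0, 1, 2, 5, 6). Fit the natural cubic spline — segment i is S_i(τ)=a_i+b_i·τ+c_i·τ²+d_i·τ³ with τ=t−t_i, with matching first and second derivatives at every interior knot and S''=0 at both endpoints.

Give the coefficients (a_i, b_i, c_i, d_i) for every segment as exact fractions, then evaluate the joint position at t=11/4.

  seg 0: a=-1 b=-4885/636 c=0 d=2341/636
  seg 1: a=-5 b=1069/318 c=2341/212 d=-4073/636
  seg 2: a=3 b=3965/636 c=-433/53 d=1103/636
  seg 3: a=-5 b=1285/318 c=1577/212 d=-1577/636
S(11/4) = 51719/13568

Δ: Δ0=-4, Δ1=8, Δ2=-8/3, Δ3=9
row 1: diag=4, rhs=72; c'=1/4, d'=18
row 2: denom=8−1·1/4=31/4; d'=(-64−1·18)/(31/4)=-328/31
row 3: denom=8−3·12/31=212/31; d'=(70−3·-328/31)/(212/31)=1577/106
back: M3=1577/106
back: M2=-328/31−12/31·1577/106=-866/53
back: M1=18−1/4·-866/53=2341/106
M: M0=0, M1=2341/106, M2=-866/53, M3=1577/106, M4=0
seg 0: a=-1, c=M0/2=0, d=(M1−M0)/(6·1)=2341/636, b=Δ0−h0·(2M0+M1)/6=-4885/636
seg 1: a=-5, c=M1/2=2341/212, d=(M2−M1)/(6·1)=-4073/636, b=Δ1−h1·(2M1+M2)/6=1069/318
seg 2: a=3, c=M2/2=-433/53, d=(M3−M2)/(6·3)=1103/636, b=Δ2−h2·(2M2+M3)/6=3965/636
seg 3: a=-5, c=M3/2=1577/212, d=(M4−M3)/(6·1)=-1577/636, b=Δ3−h3·(2M3+M4)/6=1285/318
t_q=11/4 → seg 2, τ=3/4; S=3+3965/636·τ+-433/53·τ²+1103/636·τ³=51719/13568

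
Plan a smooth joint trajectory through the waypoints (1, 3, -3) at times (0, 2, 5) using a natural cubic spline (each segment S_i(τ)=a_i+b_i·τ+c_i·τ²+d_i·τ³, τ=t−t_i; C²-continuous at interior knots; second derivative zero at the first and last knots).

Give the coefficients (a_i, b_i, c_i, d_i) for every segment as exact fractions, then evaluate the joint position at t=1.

  seg 0: a=1 b=8/5 c=0 d=-3/20
  seg 1: a=3 b=-1/5 c=-9/10 d=1/10
S(1) = 49/20

Δ: Δ0=1, Δ1=-2
row 1: diag=10, rhs=-18; c'=3/10, d'=-9/5
back: M1=-9/5
M: M0=0, M1=-9/5, M2=0
seg 0: a=1, c=M0/2=0, d=(M1−M0)/(6·2)=-3/20, b=Δ0−h0·(2M0+M1)/6=8/5
seg 1: a=3, c=M1/2=-9/10, d=(M2−M1)/(6·3)=1/10, b=Δ1−h1·(2M1+M2)/6=-1/5
t_q=1 → seg 0, τ=1; S=1+8/5·τ+0·τ²+-3/20·τ³=49/20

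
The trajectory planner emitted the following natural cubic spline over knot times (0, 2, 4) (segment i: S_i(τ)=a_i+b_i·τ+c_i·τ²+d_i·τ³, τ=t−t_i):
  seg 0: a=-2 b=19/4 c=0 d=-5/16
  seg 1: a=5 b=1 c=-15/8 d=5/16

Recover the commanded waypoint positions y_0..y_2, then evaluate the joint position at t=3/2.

y_0 = S_0(0) = a_0 = -2
y_1 = S_1(0) = a_1 = 5
y_2 = S_1(2) = 2
t_q=3/2 is in segment 0 (τ=3/2); S_0(τ)=521/128

y_0=-2 y_1=5 y_2=2
S(3/2) = 521/128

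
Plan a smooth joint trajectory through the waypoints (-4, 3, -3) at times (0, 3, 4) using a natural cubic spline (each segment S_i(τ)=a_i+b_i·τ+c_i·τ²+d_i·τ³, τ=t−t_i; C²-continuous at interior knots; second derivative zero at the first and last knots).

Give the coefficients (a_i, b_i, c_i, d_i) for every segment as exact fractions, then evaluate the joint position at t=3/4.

Δ: Δ0=7/3, Δ1=-6
row 1: diag=8, rhs=-50; c'=1/8, d'=-25/4
back: M1=-25/4
M: M0=0, M1=-25/4, M2=0
seg 0: a=-4, c=M0/2=0, d=(M1−M0)/(6·3)=-25/72, b=Δ0−h0·(2M0+M1)/6=131/24
seg 1: a=3, c=M1/2=-25/8, d=(M2−M1)/(6·1)=25/24, b=Δ1−h1·(2M1+M2)/6=-47/12
t_q=3/4 → seg 0, τ=3/4; S=-4+131/24·τ+0·τ²+-25/72·τ³=-27/512

  seg 0: a=-4 b=131/24 c=0 d=-25/72
  seg 1: a=3 b=-47/12 c=-25/8 d=25/24
S(3/4) = -27/512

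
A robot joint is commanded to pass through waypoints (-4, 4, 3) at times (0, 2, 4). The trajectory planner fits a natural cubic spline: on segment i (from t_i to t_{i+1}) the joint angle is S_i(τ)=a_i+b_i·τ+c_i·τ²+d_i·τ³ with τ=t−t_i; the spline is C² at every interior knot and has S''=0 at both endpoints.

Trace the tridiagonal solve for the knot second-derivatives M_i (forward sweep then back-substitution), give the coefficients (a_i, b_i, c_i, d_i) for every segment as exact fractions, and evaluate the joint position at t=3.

Δ: Δ0=4, Δ1=-1/2
row 1: diag=8, rhs=-27; c'=1/4, d'=-27/8
back: M1=-27/8
M: M0=0, M1=-27/8, M2=0
seg 0: a=-4, c=M0/2=0, d=(M1−M0)/(6·2)=-9/32, b=Δ0−h0·(2M0+M1)/6=41/8
seg 1: a=4, c=M1/2=-27/16, d=(M2−M1)/(6·2)=9/32, b=Δ1−h1·(2M1+M2)/6=7/4
t_q=3 → seg 1, τ=1; S=4+7/4·τ+-27/16·τ²+9/32·τ³=139/32

  seg 0: a=-4 b=41/8 c=0 d=-9/32
  seg 1: a=4 b=7/4 c=-27/16 d=9/32
S(3) = 139/32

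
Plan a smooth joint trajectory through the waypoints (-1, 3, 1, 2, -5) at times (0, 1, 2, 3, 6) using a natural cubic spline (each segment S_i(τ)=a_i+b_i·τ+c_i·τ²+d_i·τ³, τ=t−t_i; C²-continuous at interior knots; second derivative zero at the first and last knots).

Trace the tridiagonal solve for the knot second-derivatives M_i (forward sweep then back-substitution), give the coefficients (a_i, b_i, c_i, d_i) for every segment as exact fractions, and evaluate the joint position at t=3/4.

Δ: Δ0=4, Δ1=-2, Δ2=1, Δ3=-7/3
row 1: diag=4, rhs=-36; c'=1/4, d'=-9
row 2: denom=4−1·1/4=15/4; d'=(18−1·-9)/(15/4)=36/5
row 3: denom=8−1·4/15=116/15; d'=(-20−1·36/5)/(116/15)=-102/29
back: M3=-102/29
back: M2=36/5−4/15·-102/29=236/29
back: M1=-9−1/4·236/29=-320/29
M: M0=0, M1=-320/29, M2=236/29, M3=-102/29, M4=0
seg 0: a=-1, c=M0/2=0, d=(M1−M0)/(6·1)=-160/87, b=Δ0−h0·(2M0+M1)/6=508/87
seg 1: a=3, c=M1/2=-160/29, d=(M2−M1)/(6·1)=278/87, b=Δ1−h1·(2M1+M2)/6=28/87
seg 2: a=1, c=M2/2=118/29, d=(M3−M2)/(6·1)=-169/87, b=Δ2−h2·(2M2+M3)/6=-98/87
seg 3: a=2, c=M3/2=-51/29, d=(M4−M3)/(6·3)=17/87, b=Δ3−h3·(2M3+M4)/6=103/87
t_q=3/4 → seg 0, τ=3/4; S=-1+508/87·τ+0·τ²+-160/87·τ³=151/58

  seg 0: a=-1 b=508/87 c=0 d=-160/87
  seg 1: a=3 b=28/87 c=-160/29 d=278/87
  seg 2: a=1 b=-98/87 c=118/29 d=-169/87
  seg 3: a=2 b=103/87 c=-51/29 d=17/87
S(3/4) = 151/58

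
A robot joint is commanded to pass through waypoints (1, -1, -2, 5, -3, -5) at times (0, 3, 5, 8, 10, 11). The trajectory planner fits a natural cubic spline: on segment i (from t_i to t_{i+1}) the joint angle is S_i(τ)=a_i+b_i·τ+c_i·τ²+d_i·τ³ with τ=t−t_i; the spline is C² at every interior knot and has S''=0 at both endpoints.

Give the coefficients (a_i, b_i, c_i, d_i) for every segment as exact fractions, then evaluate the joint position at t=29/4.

  seg 0: a=1 b=-1769/4836 c=0 d=-485/14508
  seg 1: a=-1 b=-3067/2418 c=-485/1612 d=3313/9672
  seg 2: a=-2 b=1981/1209 c=707/403 d=-1841/3627
  seg 3: a=5 b=-1862/1209 c=-1134/403 d=1915/2418
  seg 4: a=-3 b=-3980/1209 c=781/403 d=-781/1209
S(29/4) = 123451/25792

Δ: Δ0=-2/3, Δ1=-1/2, Δ2=7/3, Δ3=-4, Δ4=-2
row 1: diag=10, rhs=1; c'=1/5, d'=1/10
row 2: denom=10−2·1/5=48/5; d'=(17−2·1/10)/(48/5)=7/4
row 3: denom=10−3·5/16=145/16; d'=(-38−3·7/4)/(145/16)=-692/145
row 4: denom=6−2·32/145=806/145; d'=(12−2·-692/145)/(806/145)=1562/403
back: M4=1562/403
back: M3=-692/145−32/145·1562/403=-2268/403
back: M2=7/4−5/16·-2268/403=1414/403
back: M1=1/10−1/5·1414/403=-485/806
M: M0=0, M1=-485/806, M2=1414/403, M3=-2268/403, M4=1562/403, M5=0
seg 0: a=1, c=M0/2=0, d=(M1−M0)/(6·3)=-485/14508, b=Δ0−h0·(2M0+M1)/6=-1769/4836
seg 1: a=-1, c=M1/2=-485/1612, d=(M2−M1)/(6·2)=3313/9672, b=Δ1−h1·(2M1+M2)/6=-3067/2418
seg 2: a=-2, c=M2/2=707/403, d=(M3−M2)/(6·3)=-1841/3627, b=Δ2−h2·(2M2+M3)/6=1981/1209
seg 3: a=5, c=M3/2=-1134/403, d=(M4−M3)/(6·2)=1915/2418, b=Δ3−h3·(2M3+M4)/6=-1862/1209
seg 4: a=-3, c=M4/2=781/403, d=(M5−M4)/(6·1)=-781/1209, b=Δ4−h4·(2M4+M5)/6=-3980/1209
t_q=29/4 → seg 2, τ=9/4; S=-2+1981/1209·τ+707/403·τ²+-1841/3627·τ³=123451/25792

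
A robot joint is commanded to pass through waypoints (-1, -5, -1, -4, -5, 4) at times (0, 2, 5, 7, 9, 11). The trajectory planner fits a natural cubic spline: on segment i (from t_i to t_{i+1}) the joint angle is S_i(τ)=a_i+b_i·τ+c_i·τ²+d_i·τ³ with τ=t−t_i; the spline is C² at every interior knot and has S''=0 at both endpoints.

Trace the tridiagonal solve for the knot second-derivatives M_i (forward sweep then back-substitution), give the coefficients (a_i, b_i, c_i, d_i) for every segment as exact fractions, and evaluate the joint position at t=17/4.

Δ: Δ0=-2, Δ1=4/3, Δ2=-3/2, Δ3=-1/2, Δ4=9/2
row 1: diag=10, rhs=20; c'=3/10, d'=2
row 2: denom=10−3·3/10=91/10; d'=(-17−3·2)/(91/10)=-230/91
row 3: denom=8−2·20/91=688/91; d'=(6−2·-230/91)/(688/91)=503/344
row 4: denom=8−2·91/344=1285/172; d'=(30−2·503/344)/(1285/172)=4657/1285
back: M4=4657/1285
back: M3=503/344−91/344·4657/1285=647/1285
back: M2=-230/91−20/91·647/1285=-678/257
back: M1=2−3/10·-678/257=3587/1285
M: M0=0, M1=3587/1285, M2=-678/257, M3=647/1285, M4=4657/1285, M5=0
seg 0: a=-1, c=M0/2=0, d=(M1−M0)/(6·2)=3587/15420, b=Δ0−h0·(2M0+M1)/6=-11297/3855
seg 1: a=-5, c=M1/2=3587/2570, d=(M2−M1)/(6·3)=-6977/23130, b=Δ1−h1·(2M1+M2)/6=-536/3855
seg 2: a=-1, c=M2/2=-339/257, d=(M3−M2)/(6·2)=4037/15420, b=Δ2−h2·(2M2+M3)/6=701/7710
seg 3: a=-4, c=M3/2=647/2570, d=(M4−M3)/(6·2)=401/1542, b=Δ3−h3·(2M3+M4)/6=-15757/7710
seg 4: a=-5, c=M4/2=4657/2570, d=(M5−M4)/(6·2)=-4657/15420, b=Δ4−h4·(2M4+M5)/6=16067/7710
t_q=17/4 → seg 1, τ=9/4; S=-5+-536/3855·τ+3587/2570·τ²+-6977/23130·τ³=-55361/32896

  seg 0: a=-1 b=-11297/3855 c=0 d=3587/15420
  seg 1: a=-5 b=-536/3855 c=3587/2570 d=-6977/23130
  seg 2: a=-1 b=701/7710 c=-339/257 d=4037/15420
  seg 3: a=-4 b=-15757/7710 c=647/2570 d=401/1542
  seg 4: a=-5 b=16067/7710 c=4657/2570 d=-4657/15420
S(17/4) = -55361/32896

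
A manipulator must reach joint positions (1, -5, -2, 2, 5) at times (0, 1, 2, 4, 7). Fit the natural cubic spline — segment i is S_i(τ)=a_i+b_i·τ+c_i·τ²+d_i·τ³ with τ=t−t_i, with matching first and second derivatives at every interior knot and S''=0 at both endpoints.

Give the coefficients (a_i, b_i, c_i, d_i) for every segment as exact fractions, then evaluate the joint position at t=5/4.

Δ: Δ0=-6, Δ1=3, Δ2=2, Δ3=1
row 1: diag=4, rhs=54; c'=1/4, d'=27/2
row 2: denom=6−1·1/4=23/4; d'=(-6−1·27/2)/(23/4)=-78/23
row 3: denom=10−2·8/23=214/23; d'=(-6−2·-78/23)/(214/23)=9/107
back: M3=9/107
back: M2=-78/23−8/23·9/107=-366/107
back: M1=27/2−1/4·-366/107=1536/107
M: M0=0, M1=1536/107, M2=-366/107, M3=9/107, M4=0
seg 0: a=1, c=M0/2=0, d=(M1−M0)/(6·1)=256/107, b=Δ0−h0·(2M0+M1)/6=-898/107
seg 1: a=-5, c=M1/2=768/107, d=(M2−M1)/(6·1)=-317/107, b=Δ1−h1·(2M1+M2)/6=-130/107
seg 2: a=-2, c=M2/2=-183/107, d=(M3−M2)/(6·2)=125/428, b=Δ2−h2·(2M2+M3)/6=455/107
seg 3: a=2, c=M3/2=9/214, d=(M4−M3)/(6·3)=-1/214, b=Δ3−h3·(2M3+M4)/6=98/107
t_q=5/4 → seg 1, τ=1/4; S=-5+-130/107·τ+768/107·τ²+-317/107·τ³=-33565/6848

  seg 0: a=1 b=-898/107 c=0 d=256/107
  seg 1: a=-5 b=-130/107 c=768/107 d=-317/107
  seg 2: a=-2 b=455/107 c=-183/107 d=125/428
  seg 3: a=2 b=98/107 c=9/214 d=-1/214
S(5/4) = -33565/6848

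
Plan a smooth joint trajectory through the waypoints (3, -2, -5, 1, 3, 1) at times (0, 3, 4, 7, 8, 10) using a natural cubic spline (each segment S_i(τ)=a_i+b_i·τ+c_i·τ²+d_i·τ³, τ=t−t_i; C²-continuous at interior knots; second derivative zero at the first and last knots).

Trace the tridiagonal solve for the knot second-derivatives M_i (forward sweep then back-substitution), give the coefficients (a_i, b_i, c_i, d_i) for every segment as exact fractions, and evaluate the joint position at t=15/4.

  seg 0: a=3 b=-2249/2529 c=0 d=-1966/22761
  seg 1: a=-2 b=-8147/2529 c=-1966/2529 d=842/843
  seg 2: a=-5 b=-4501/2529 c=5612/2529 d=-7277/22761
  seg 3: a=1 b=7340/2529 c=-185/281 d=-617/2529
  seg 4: a=3 b=2159/2529 c=-1172/843 d=586/2529
S(15/4) = -119557/26976

Δ: Δ0=-5/3, Δ1=-3, Δ2=2, Δ3=2, Δ4=-1
row 1: diag=8, rhs=-8; c'=1/8, d'=-1
row 2: denom=8−1·1/8=63/8; d'=(30−1·-1)/(63/8)=248/63
row 3: denom=8−3·8/21=48/7; d'=(0−3·248/63)/(48/7)=-31/18
row 4: denom=6−1·7/48=281/48; d'=(-18−1·-31/18)/(281/48)=-2344/843
back: M4=-2344/843
back: M3=-31/18−7/48·-2344/843=-370/281
back: M2=248/63−8/21·-370/281=11224/2529
back: M1=-1−1/8·11224/2529=-3932/2529
M: M0=0, M1=-3932/2529, M2=11224/2529, M3=-370/281, M4=-2344/843, M5=0
seg 0: a=3, c=M0/2=0, d=(M1−M0)/(6·3)=-1966/22761, b=Δ0−h0·(2M0+M1)/6=-2249/2529
seg 1: a=-2, c=M1/2=-1966/2529, d=(M2−M1)/(6·1)=842/843, b=Δ1−h1·(2M1+M2)/6=-8147/2529
seg 2: a=-5, c=M2/2=5612/2529, d=(M3−M2)/(6·3)=-7277/22761, b=Δ2−h2·(2M2+M3)/6=-4501/2529
seg 3: a=1, c=M3/2=-185/281, d=(M4−M3)/(6·1)=-617/2529, b=Δ3−h3·(2M3+M4)/6=7340/2529
seg 4: a=3, c=M4/2=-1172/843, d=(M5−M4)/(6·2)=586/2529, b=Δ4−h4·(2M4+M5)/6=2159/2529
t_q=15/4 → seg 1, τ=3/4; S=-2+-8147/2529·τ+-1966/2529·τ²+842/843·τ³=-119557/26976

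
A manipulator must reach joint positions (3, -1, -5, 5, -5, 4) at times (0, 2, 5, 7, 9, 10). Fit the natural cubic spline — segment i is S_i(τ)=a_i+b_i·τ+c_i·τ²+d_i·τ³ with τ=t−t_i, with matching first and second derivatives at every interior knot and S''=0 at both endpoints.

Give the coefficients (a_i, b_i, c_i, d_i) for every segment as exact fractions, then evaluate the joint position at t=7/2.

Δ: Δ0=-2, Δ1=-4/3, Δ2=5, Δ3=-5, Δ4=9
row 1: diag=10, rhs=4; c'=3/10, d'=2/5
row 2: denom=10−3·3/10=91/10; d'=(38−3·2/5)/(91/10)=368/91
row 3: denom=8−2·20/91=688/91; d'=(-60−2·368/91)/(688/91)=-1549/172
row 4: denom=6−2·91/344=941/172; d'=(84−2·-1549/172)/(941/172)=17546/941
back: M4=17546/941
back: M3=-1549/172−91/344·17546/941=-13116/941
back: M2=368/91−20/91·-13116/941=6688/941
back: M1=2/5−3/10·6688/941=-1630/941
M: M0=0, M1=-1630/941, M2=6688/941, M3=-13116/941, M4=17546/941, M5=0
seg 0: a=3, c=M0/2=0, d=(M1−M0)/(6·2)=-815/5646, b=Δ0−h0·(2M0+M1)/6=-4016/2823
seg 1: a=-1, c=M1/2=-815/941, d=(M2−M1)/(6·3)=4159/8469, b=Δ1−h1·(2M1+M2)/6=-8906/2823
seg 2: a=-5, c=M2/2=3344/941, d=(M3−M2)/(6·2)=-4951/2823, b=Δ2−h2·(2M2+M3)/6=13855/2823
seg 3: a=5, c=M3/2=-6558/941, d=(M4−M3)/(6·2)=15331/5646, b=Δ3−h3·(2M3+M4)/6=-5429/2823
seg 4: a=-5, c=M4/2=8773/941, d=(M5−M4)/(6·1)=-8773/2823, b=Δ4−h4·(2M4+M5)/6=7861/2823
t_q=7/2 → seg 1, τ=3/2; S=-1+-8906/2823·τ+-815/941·τ²+4159/8469·τ³=-45345/7528

  seg 0: a=3 b=-4016/2823 c=0 d=-815/5646
  seg 1: a=-1 b=-8906/2823 c=-815/941 d=4159/8469
  seg 2: a=-5 b=13855/2823 c=3344/941 d=-4951/2823
  seg 3: a=5 b=-5429/2823 c=-6558/941 d=15331/5646
  seg 4: a=-5 b=7861/2823 c=8773/941 d=-8773/2823
S(7/2) = -45345/7528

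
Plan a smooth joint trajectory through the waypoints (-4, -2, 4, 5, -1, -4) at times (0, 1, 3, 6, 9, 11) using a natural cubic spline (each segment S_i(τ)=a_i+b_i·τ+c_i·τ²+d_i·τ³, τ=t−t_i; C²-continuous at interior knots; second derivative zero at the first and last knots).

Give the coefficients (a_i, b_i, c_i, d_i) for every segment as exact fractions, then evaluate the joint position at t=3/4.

  seg 0: a=-4 b=899/516 c=0 d=133/516
  seg 1: a=-2 b=649/258 c=133/172 d=-137/516
  seg 2: a=4 b=625/258 c=-141/172 d=191/4644
  seg 3: a=5 b=-715/516 c=-58/129 d=379/4644
  seg 4: a=-1 b=-485/258 c=49/172 d=-49/1032
S(3/4) = -28451/11008

Δ: Δ0=2, Δ1=3, Δ2=1/3, Δ3=-2, Δ4=-3/2
row 1: diag=6, rhs=6; c'=1/3, d'=1
row 2: denom=10−2·1/3=28/3; d'=(-16−2·1)/(28/3)=-27/14
row 3: denom=12−3·9/28=309/28; d'=(-14−3·-27/14)/(309/28)=-230/309
row 4: denom=10−3·28/103=946/103; d'=(3−3·-230/309)/(946/103)=49/86
back: M4=49/86
back: M3=-230/309−28/103·49/86=-116/129
back: M2=-27/14−9/28·-116/129=-141/86
back: M1=1−1/3·-141/86=133/86
M: M0=0, M1=133/86, M2=-141/86, M3=-116/129, M4=49/86, M5=0
seg 0: a=-4, c=M0/2=0, d=(M1−M0)/(6·1)=133/516, b=Δ0−h0·(2M0+M1)/6=899/516
seg 1: a=-2, c=M1/2=133/172, d=(M2−M1)/(6·2)=-137/516, b=Δ1−h1·(2M1+M2)/6=649/258
seg 2: a=4, c=M2/2=-141/172, d=(M3−M2)/(6·3)=191/4644, b=Δ2−h2·(2M2+M3)/6=625/258
seg 3: a=5, c=M3/2=-58/129, d=(M4−M3)/(6·3)=379/4644, b=Δ3−h3·(2M3+M4)/6=-715/516
seg 4: a=-1, c=M4/2=49/172, d=(M5−M4)/(6·2)=-49/1032, b=Δ4−h4·(2M4+M5)/6=-485/258
t_q=3/4 → seg 0, τ=3/4; S=-4+899/516·τ+0·τ²+133/516·τ³=-28451/11008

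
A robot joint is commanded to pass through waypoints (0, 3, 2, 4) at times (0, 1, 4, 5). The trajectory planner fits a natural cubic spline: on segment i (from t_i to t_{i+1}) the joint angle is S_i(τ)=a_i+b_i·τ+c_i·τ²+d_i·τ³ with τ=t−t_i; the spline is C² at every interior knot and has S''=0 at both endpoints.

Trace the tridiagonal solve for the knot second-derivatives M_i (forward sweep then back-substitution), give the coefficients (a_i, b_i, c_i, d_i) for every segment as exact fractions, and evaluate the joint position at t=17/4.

  seg 0: a=0 b=596/165 c=0 d=-101/165
  seg 1: a=3 b=293/165 c=-101/55 d=17/45
  seg 2: a=2 b=158/165 c=86/55 d=-86/165
S(17/4) = 4099/1760

Δ: Δ0=3, Δ1=-1/3, Δ2=2
row 1: diag=8, rhs=-20; c'=3/8, d'=-5/2
row 2: denom=8−3·3/8=55/8; d'=(14−3·-5/2)/(55/8)=172/55
back: M2=172/55
back: M1=-5/2−3/8·172/55=-202/55
M: M0=0, M1=-202/55, M2=172/55, M3=0
seg 0: a=0, c=M0/2=0, d=(M1−M0)/(6·1)=-101/165, b=Δ0−h0·(2M0+M1)/6=596/165
seg 1: a=3, c=M1/2=-101/55, d=(M2−M1)/(6·3)=17/45, b=Δ1−h1·(2M1+M2)/6=293/165
seg 2: a=2, c=M2/2=86/55, d=(M3−M2)/(6·1)=-86/165, b=Δ2−h2·(2M2+M3)/6=158/165
t_q=17/4 → seg 2, τ=1/4; S=2+158/165·τ+86/55·τ²+-86/165·τ³=4099/1760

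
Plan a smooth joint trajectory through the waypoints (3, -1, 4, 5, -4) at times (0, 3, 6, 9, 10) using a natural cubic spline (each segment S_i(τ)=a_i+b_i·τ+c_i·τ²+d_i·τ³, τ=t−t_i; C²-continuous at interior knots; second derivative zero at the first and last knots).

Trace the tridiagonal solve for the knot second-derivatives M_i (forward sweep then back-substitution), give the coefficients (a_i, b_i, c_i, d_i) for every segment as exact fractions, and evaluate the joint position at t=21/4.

Δ: Δ0=-4/3, Δ1=5/3, Δ2=1/3, Δ3=-9
row 1: diag=12, rhs=18; c'=1/4, d'=3/2
row 2: denom=12−3·1/4=45/4; d'=(-8−3·3/2)/(45/4)=-10/9
row 3: denom=8−3·4/15=36/5; d'=(-56−3·-10/9)/(36/5)=-395/54
back: M3=-395/54
back: M2=-10/9−4/15·-395/54=68/81
back: M1=3/2−1/4·68/81=209/162
M: M0=0, M1=209/162, M2=68/81, M3=-395/54, M4=0
seg 0: a=3, c=M0/2=0, d=(M1−M0)/(6·3)=209/2916, b=Δ0−h0·(2M0+M1)/6=-641/324
seg 1: a=-1, c=M1/2=209/324, d=(M2−M1)/(6·3)=-73/2916, b=Δ1−h1·(2M1+M2)/6=-7/162
seg 2: a=4, c=M2/2=34/81, d=(M3−M2)/(6·3)=-1321/2916, b=Δ2−h2·(2M2+M3)/6=1021/324
seg 3: a=5, c=M3/2=-395/108, d=(M4−M3)/(6·1)=395/324, b=Δ3−h3·(2M3+M4)/6=-1063/162
t_q=21/4 → seg 1, τ=9/4; S=-1+-7/162·τ+209/324·τ²+-73/2916·τ³=4339/2304

  seg 0: a=3 b=-641/324 c=0 d=209/2916
  seg 1: a=-1 b=-7/162 c=209/324 d=-73/2916
  seg 2: a=4 b=1021/324 c=34/81 d=-1321/2916
  seg 3: a=5 b=-1063/162 c=-395/108 d=395/324
S(21/4) = 4339/2304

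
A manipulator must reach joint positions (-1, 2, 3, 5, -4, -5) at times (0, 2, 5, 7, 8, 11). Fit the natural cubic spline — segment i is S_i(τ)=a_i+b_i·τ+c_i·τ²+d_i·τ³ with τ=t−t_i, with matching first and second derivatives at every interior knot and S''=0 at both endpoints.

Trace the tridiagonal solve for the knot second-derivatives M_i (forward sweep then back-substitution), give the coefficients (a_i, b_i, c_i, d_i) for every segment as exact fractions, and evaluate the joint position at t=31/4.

Δ: Δ0=3/2, Δ1=1/3, Δ2=1, Δ3=-9, Δ4=-1/3
row 1: diag=10, rhs=-7; c'=3/10, d'=-7/10
row 2: denom=10−3·3/10=91/10; d'=(4−3·-7/10)/(91/10)=61/91
row 3: denom=6−2·20/91=506/91; d'=(-60−2·61/91)/(506/91)=-2791/253
row 4: denom=8−1·91/506=3957/506; d'=(52−1·-2791/253)/(3957/506)=31894/3957
back: M4=31894/3957
back: M3=-2791/253−91/506·31894/3957=-49388/3957
back: M2=61/91−20/91·-49388/3957=13507/3957
back: M1=-7/10−3/10·13507/3957=-2274/1319
M: M0=0, M1=-2274/1319, M2=13507/3957, M3=-49388/3957, M4=31894/3957, M5=0
seg 0: a=-1, c=M0/2=0, d=(M1−M0)/(6·2)=-379/2638, b=Δ0−h0·(2M0+M1)/6=5473/2638
seg 1: a=2, c=M1/2=-1137/1319, d=(M2−M1)/(6·3)=20329/71226, b=Δ1−h1·(2M1+M2)/6=925/2638
seg 2: a=3, c=M2/2=13507/7914, d=(M3−M2)/(6·2)=-20965/15828, b=Δ2−h2·(2M2+M3)/6=3805/1319
seg 3: a=5, c=M3/2=-24694/3957, d=(M4−M3)/(6·1)=13547/3957, b=Δ3−h3·(2M3+M4)/6=-24466/3957
seg 4: a=-4, c=M4/2=15947/3957, d=(M5−M4)/(6·3)=-15947/35613, b=Δ4−h4·(2M4+M5)/6=-11071/1319
t_q=31/4 → seg 3, τ=3/4; S=5+-24466/3957·τ+-24694/3957·τ²+13547/3957·τ³=-143781/84416

  seg 0: a=-1 b=5473/2638 c=0 d=-379/2638
  seg 1: a=2 b=925/2638 c=-1137/1319 d=20329/71226
  seg 2: a=3 b=3805/1319 c=13507/7914 d=-20965/15828
  seg 3: a=5 b=-24466/3957 c=-24694/3957 d=13547/3957
  seg 4: a=-4 b=-11071/1319 c=15947/3957 d=-15947/35613
S(31/4) = -143781/84416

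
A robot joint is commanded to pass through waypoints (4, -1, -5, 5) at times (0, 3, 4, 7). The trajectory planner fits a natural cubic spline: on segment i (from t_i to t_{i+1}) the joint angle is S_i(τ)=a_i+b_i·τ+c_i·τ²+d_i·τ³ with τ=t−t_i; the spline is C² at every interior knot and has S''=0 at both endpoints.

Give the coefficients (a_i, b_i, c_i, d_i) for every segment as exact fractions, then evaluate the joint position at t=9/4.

Δ: Δ0=-5/3, Δ1=-4, Δ2=10/3
row 1: diag=8, rhs=-14; c'=1/8, d'=-7/4
row 2: denom=8−1·1/8=63/8; d'=(44−1·-7/4)/(63/8)=122/21
back: M2=122/21
back: M1=-7/4−1/8·122/21=-52/21
M: M0=0, M1=-52/21, M2=122/21, M3=0
seg 0: a=4, c=M0/2=0, d=(M1−M0)/(6·3)=-26/189, b=Δ0−h0·(2M0+M1)/6=-3/7
seg 1: a=-1, c=M1/2=-26/21, d=(M2−M1)/(6·1)=29/21, b=Δ1−h1·(2M1+M2)/6=-29/7
seg 2: a=-5, c=M2/2=61/21, d=(M3−M2)/(6·3)=-61/189, b=Δ2−h2·(2M2+M3)/6=-52/21
t_q=9/4 → seg 0, τ=9/4; S=4+-3/7·τ+0·τ²+-26/189·τ³=47/32

  seg 0: a=4 b=-3/7 c=0 d=-26/189
  seg 1: a=-1 b=-29/7 c=-26/21 d=29/21
  seg 2: a=-5 b=-52/21 c=61/21 d=-61/189
S(9/4) = 47/32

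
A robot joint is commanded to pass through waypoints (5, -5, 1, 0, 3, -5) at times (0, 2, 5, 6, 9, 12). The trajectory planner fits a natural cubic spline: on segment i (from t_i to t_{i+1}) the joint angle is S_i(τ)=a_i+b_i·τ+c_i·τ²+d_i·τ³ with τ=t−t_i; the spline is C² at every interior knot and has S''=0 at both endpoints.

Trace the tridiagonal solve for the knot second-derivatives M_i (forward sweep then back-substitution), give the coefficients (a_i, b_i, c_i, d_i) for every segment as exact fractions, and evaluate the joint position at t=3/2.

Δ: Δ0=-5, Δ1=2, Δ2=-1, Δ3=1, Δ4=-8/3
row 1: diag=10, rhs=42; c'=3/10, d'=21/5
row 2: denom=8−3·3/10=71/10; d'=(-18−3·21/5)/(71/10)=-306/71
row 3: denom=8−1·10/71=558/71; d'=(12−1·-306/71)/(558/71)=193/93
row 4: denom=12−3·71/186=673/62; d'=(-22−3·193/93)/(673/62)=-1750/673
back: M4=-1750/673
back: M3=193/93−71/186·-1750/673=6194/2019
back: M2=-306/71−10/71·6194/2019=-9574/2019
back: M1=21/5−3/10·-9574/2019=3784/673
M: M0=0, M1=3784/673, M2=-9574/2019, M3=6194/2019, M4=-1750/673, M5=0
seg 0: a=5, c=M0/2=0, d=(M1−M0)/(6·2)=946/2019, b=Δ0−h0·(2M0+M1)/6=-13879/2019
seg 1: a=-5, c=M1/2=1892/673, d=(M2−M1)/(6·3)=-10463/18171, b=Δ1−h1·(2M1+M2)/6=-2527/2019
seg 2: a=1, c=M2/2=-4787/2019, d=(M3−M2)/(6·1)=876/673, b=Δ2−h2·(2M2+M3)/6=140/2019
seg 3: a=0, c=M3/2=3097/2019, d=(M4−M3)/(6·3)=-5722/18171, b=Δ3−h3·(2M3+M4)/6=-1550/2019
seg 4: a=3, c=M4/2=-875/673, d=(M5−M4)/(6·3)=875/6057, b=Δ4−h4·(2M4+M5)/6=-134/2019
t_q=3/2 → seg 0, τ=3/2; S=5+-13879/2019·τ+0·τ²+946/2019·τ³=-10041/2692

  seg 0: a=5 b=-13879/2019 c=0 d=946/2019
  seg 1: a=-5 b=-2527/2019 c=1892/673 d=-10463/18171
  seg 2: a=1 b=140/2019 c=-4787/2019 d=876/673
  seg 3: a=0 b=-1550/2019 c=3097/2019 d=-5722/18171
  seg 4: a=3 b=-134/2019 c=-875/673 d=875/6057
S(3/2) = -10041/2692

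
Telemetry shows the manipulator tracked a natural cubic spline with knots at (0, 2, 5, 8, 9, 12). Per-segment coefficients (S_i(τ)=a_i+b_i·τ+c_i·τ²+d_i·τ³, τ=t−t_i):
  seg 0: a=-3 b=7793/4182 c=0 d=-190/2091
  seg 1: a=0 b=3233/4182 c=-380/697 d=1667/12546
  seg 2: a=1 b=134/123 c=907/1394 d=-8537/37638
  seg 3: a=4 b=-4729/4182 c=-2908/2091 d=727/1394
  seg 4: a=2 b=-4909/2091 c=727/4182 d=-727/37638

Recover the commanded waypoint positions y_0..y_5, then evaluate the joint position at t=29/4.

y_0 = S_0(0) = a_0 = -3
y_1 = S_1(0) = a_1 = 0
y_2 = S_2(0) = a_2 = 1
y_3 = S_3(0) = a_3 = 4
y_4 = S_4(0) = a_4 = 2
y_5 = S_4(3) = -4
t_q=29/4 is in segment 2 (τ=9/4); S_2(τ)=371273/89216

y_0=-3 y_1=0 y_2=1 y_3=4 y_4=2 y_5=-4
S(29/4) = 371273/89216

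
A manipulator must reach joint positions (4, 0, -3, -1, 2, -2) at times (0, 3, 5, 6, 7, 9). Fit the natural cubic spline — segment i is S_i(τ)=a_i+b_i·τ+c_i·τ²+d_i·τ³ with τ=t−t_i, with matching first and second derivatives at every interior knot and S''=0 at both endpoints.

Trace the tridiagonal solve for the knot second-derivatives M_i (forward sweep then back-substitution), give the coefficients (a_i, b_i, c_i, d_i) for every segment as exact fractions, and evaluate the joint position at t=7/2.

Δ: Δ0=-4/3, Δ1=-3/2, Δ2=2, Δ3=3, Δ4=-2
row 1: diag=10, rhs=-1; c'=1/5, d'=-1/10
row 2: denom=6−2·1/5=28/5; d'=(21−2·-1/10)/(28/5)=53/14
row 3: denom=4−1·5/28=107/28; d'=(6−1·53/14)/(107/28)=62/107
row 4: denom=6−1·28/107=614/107; d'=(-30−1·62/107)/(614/107)=-1636/307
back: M4=-1636/307
back: M3=62/107−28/107·-1636/307=606/307
back: M2=53/14−5/28·606/307=1054/307
back: M1=-1/10−1/5·1054/307=-483/614
M: M0=0, M1=-483/614, M2=1054/307, M3=606/307, M4=-1636/307, M5=0
seg 0: a=4, c=M0/2=0, d=(M1−M0)/(6·3)=-161/3684, b=Δ0−h0·(2M0+M1)/6=-3463/3684
seg 1: a=0, c=M1/2=-483/1228, d=(M2−M1)/(6·2)=2591/7368, b=Δ1−h1·(2M1+M2)/6=-3905/1842
seg 2: a=-3, c=M2/2=527/307, d=(M3−M2)/(6·1)=-224/921, b=Δ2−h2·(2M2+M3)/6=485/921
seg 3: a=-1, c=M3/2=303/307, d=(M4−M3)/(6·1)=-1121/921, b=Δ3−h3·(2M3+M4)/6=2975/921
seg 4: a=2, c=M4/2=-818/307, d=(M5−M4)/(6·2)=409/921, b=Δ4−h4·(2M4+M5)/6=1430/921
t_q=7/2 → seg 1, τ=1/2; S=0+-3905/1842·τ+-483/1228·τ²+2591/7368·τ³=-21895/19648

  seg 0: a=4 b=-3463/3684 c=0 d=-161/3684
  seg 1: a=0 b=-3905/1842 c=-483/1228 d=2591/7368
  seg 2: a=-3 b=485/921 c=527/307 d=-224/921
  seg 3: a=-1 b=2975/921 c=303/307 d=-1121/921
  seg 4: a=2 b=1430/921 c=-818/307 d=409/921
S(7/2) = -21895/19648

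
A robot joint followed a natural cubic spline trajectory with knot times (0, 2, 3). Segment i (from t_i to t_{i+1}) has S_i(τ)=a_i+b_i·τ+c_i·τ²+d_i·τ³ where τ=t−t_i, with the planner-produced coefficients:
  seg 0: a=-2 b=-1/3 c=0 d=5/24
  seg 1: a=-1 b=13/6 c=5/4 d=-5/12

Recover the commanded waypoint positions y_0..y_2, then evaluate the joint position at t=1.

y_0=-2 y_1=-1 y_2=2
S(1) = -17/8

y_0 = S_0(0) = a_0 = -2
y_1 = S_1(0) = a_1 = -1
y_2 = S_1(1) = 2
t_q=1 is in segment 0 (τ=1); S_0(τ)=-17/8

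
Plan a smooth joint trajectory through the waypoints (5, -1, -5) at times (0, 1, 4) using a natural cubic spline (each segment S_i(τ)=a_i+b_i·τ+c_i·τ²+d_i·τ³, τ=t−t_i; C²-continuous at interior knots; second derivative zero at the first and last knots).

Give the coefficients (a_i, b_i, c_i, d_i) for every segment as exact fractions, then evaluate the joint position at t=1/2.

  seg 0: a=5 b=-79/12 c=0 d=7/12
  seg 1: a=-1 b=-29/6 c=7/4 d=-7/36
S(1/2) = 57/32

Δ: Δ0=-6, Δ1=-4/3
row 1: diag=8, rhs=28; c'=3/8, d'=7/2
back: M1=7/2
M: M0=0, M1=7/2, M2=0
seg 0: a=5, c=M0/2=0, d=(M1−M0)/(6·1)=7/12, b=Δ0−h0·(2M0+M1)/6=-79/12
seg 1: a=-1, c=M1/2=7/4, d=(M2−M1)/(6·3)=-7/36, b=Δ1−h1·(2M1+M2)/6=-29/6
t_q=1/2 → seg 0, τ=1/2; S=5+-79/12·τ+0·τ²+7/12·τ³=57/32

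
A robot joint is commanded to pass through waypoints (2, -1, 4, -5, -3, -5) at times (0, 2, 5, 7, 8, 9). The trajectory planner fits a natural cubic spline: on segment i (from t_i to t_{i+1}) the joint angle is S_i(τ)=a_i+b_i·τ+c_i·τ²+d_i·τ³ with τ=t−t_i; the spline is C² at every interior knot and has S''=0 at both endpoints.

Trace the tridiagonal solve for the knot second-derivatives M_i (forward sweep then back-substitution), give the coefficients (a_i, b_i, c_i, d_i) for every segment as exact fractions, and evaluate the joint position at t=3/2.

  seg 0: a=2 b=-32795/11598 c=0 d=7699/23196
  seg 1: a=-1 b=13399/11598 c=7699/3866 d=-3520/5799
  seg 2: a=4 b=-38099/11598 c=-13421/3866 d=33217/23196
  seg 3: a=-5 b=151/11598 c=9898/1933 d=-36343/11598
  seg 4: a=-3 b=4949/5799 c=-16547/3866 d=16547/11598
S(3/2) = -69357/61856

Δ: Δ0=-3/2, Δ1=5/3, Δ2=-9/2, Δ3=2, Δ4=-2
row 1: diag=10, rhs=19; c'=3/10, d'=19/10
row 2: denom=10−3·3/10=91/10; d'=(-37−3·19/10)/(91/10)=-61/13
row 3: denom=6−2·20/91=506/91; d'=(39−2·-61/13)/(506/91)=4403/506
row 4: denom=4−1·91/506=1933/506; d'=(-24−1·4403/506)/(1933/506)=-16547/1933
back: M4=-16547/1933
back: M3=4403/506−91/506·-16547/1933=19796/1933
back: M2=-61/13−20/91·19796/1933=-13421/1933
back: M1=19/10−3/10·-13421/1933=7699/1933
M: M0=0, M1=7699/1933, M2=-13421/1933, M3=19796/1933, M4=-16547/1933, M5=0
seg 0: a=2, c=M0/2=0, d=(M1−M0)/(6·2)=7699/23196, b=Δ0−h0·(2M0+M1)/6=-32795/11598
seg 1: a=-1, c=M1/2=7699/3866, d=(M2−M1)/(6·3)=-3520/5799, b=Δ1−h1·(2M1+M2)/6=13399/11598
seg 2: a=4, c=M2/2=-13421/3866, d=(M3−M2)/(6·2)=33217/23196, b=Δ2−h2·(2M2+M3)/6=-38099/11598
seg 3: a=-5, c=M3/2=9898/1933, d=(M4−M3)/(6·1)=-36343/11598, b=Δ3−h3·(2M3+M4)/6=151/11598
seg 4: a=-3, c=M4/2=-16547/3866, d=(M5−M4)/(6·1)=16547/11598, b=Δ4−h4·(2M4+M5)/6=4949/5799
t_q=3/2 → seg 0, τ=3/2; S=2+-32795/11598·τ+0·τ²+7699/23196·τ³=-69357/61856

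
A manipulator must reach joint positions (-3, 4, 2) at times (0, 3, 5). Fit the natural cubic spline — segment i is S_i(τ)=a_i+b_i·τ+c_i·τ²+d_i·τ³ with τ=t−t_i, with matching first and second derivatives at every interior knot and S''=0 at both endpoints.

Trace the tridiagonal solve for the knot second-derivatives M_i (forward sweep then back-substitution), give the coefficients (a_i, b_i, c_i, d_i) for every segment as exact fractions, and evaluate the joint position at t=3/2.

Δ: Δ0=7/3, Δ1=-1
row 1: diag=10, rhs=-20; c'=1/5, d'=-2
back: M1=-2
M: M0=0, M1=-2, M2=0
seg 0: a=-3, c=M0/2=0, d=(M1−M0)/(6·3)=-1/9, b=Δ0−h0·(2M0+M1)/6=10/3
seg 1: a=4, c=M1/2=-1, d=(M2−M1)/(6·2)=1/6, b=Δ1−h1·(2M1+M2)/6=1/3
t_q=3/2 → seg 0, τ=3/2; S=-3+10/3·τ+0·τ²+-1/9·τ³=13/8

  seg 0: a=-3 b=10/3 c=0 d=-1/9
  seg 1: a=4 b=1/3 c=-1 d=1/6
S(3/2) = 13/8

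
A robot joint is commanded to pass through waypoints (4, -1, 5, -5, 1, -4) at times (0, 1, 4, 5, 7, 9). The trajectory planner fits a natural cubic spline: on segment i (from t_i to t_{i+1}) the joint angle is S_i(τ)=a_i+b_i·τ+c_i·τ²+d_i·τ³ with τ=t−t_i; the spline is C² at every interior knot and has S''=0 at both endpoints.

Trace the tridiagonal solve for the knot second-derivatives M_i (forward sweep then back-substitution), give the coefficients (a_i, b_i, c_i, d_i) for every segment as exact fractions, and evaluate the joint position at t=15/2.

Δ: Δ0=-5, Δ1=2, Δ2=-10, Δ3=3, Δ4=-5/2
row 1: diag=8, rhs=42; c'=3/8, d'=21/4
row 2: denom=8−3·3/8=55/8; d'=(-72−3·21/4)/(55/8)=-702/55
row 3: denom=6−1·8/55=322/55; d'=(78−1·-702/55)/(322/55)=2496/161
row 4: denom=8−2·55/161=1178/161; d'=(-33−2·2496/161)/(1178/161)=-10305/1178
back: M4=-10305/1178
back: M3=2496/161−55/161·-10305/1178=21783/1178
back: M2=-702/55−8/55·21783/1178=-9102/589
back: M1=21/4−3/8·-9102/589=13011/1178
M: M0=0, M1=13011/1178, M2=-9102/589, M3=21783/1178, M4=-10305/1178, M5=0
seg 0: a=4, c=M0/2=0, d=(M1−M0)/(6·1)=4337/2356, b=Δ0−h0·(2M0+M1)/6=-16117/2356
seg 1: a=-1, c=M1/2=13011/2356, d=(M2−M1)/(6·3)=-10405/7068, b=Δ1−h1·(2M1+M2)/6=-1553/1178
seg 2: a=5, c=M2/2=-4551/589, d=(M3−M2)/(6·1)=13329/2356, b=Δ2−h2·(2M2+M3)/6=-18685/2356
seg 3: a=-5, c=M3/2=21783/2356, d=(M4−M3)/(6·2)=-1337/589, b=Δ3−h3·(2M3+M4)/6=-7553/1178
seg 4: a=1, c=M4/2=-10305/2356, d=(M5−M4)/(6·2)=3435/4712, b=Δ4−h4·(2M4+M5)/6=3925/1178
t_q=15/2 → seg 4, τ=1/2; S=1+3925/1178·τ+-10305/2356·τ²+3435/4712·τ³=62711/37696

  seg 0: a=4 b=-16117/2356 c=0 d=4337/2356
  seg 1: a=-1 b=-1553/1178 c=13011/2356 d=-10405/7068
  seg 2: a=5 b=-18685/2356 c=-4551/589 d=13329/2356
  seg 3: a=-5 b=-7553/1178 c=21783/2356 d=-1337/589
  seg 4: a=1 b=3925/1178 c=-10305/2356 d=3435/4712
S(15/2) = 62711/37696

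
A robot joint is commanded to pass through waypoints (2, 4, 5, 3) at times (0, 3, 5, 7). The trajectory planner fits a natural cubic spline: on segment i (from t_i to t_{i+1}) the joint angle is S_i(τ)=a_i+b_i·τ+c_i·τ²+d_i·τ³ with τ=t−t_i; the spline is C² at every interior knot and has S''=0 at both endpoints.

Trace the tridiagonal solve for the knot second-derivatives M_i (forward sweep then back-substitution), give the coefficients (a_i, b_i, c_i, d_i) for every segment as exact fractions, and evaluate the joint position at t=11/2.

Δ: Δ0=2/3, Δ1=1/2, Δ2=-1
row 1: diag=10, rhs=-1; c'=1/5, d'=-1/10
row 2: denom=8−2·1/5=38/5; d'=(-9−2·-1/10)/(38/5)=-22/19
back: M2=-22/19
back: M1=-1/10−1/5·-22/19=5/38
M: M0=0, M1=5/38, M2=-22/19, M3=0
seg 0: a=2, c=M0/2=0, d=(M1−M0)/(6·3)=5/684, b=Δ0−h0·(2M0+M1)/6=137/228
seg 1: a=4, c=M1/2=5/76, d=(M2−M1)/(6·2)=-49/456, b=Δ1−h1·(2M1+M2)/6=91/114
seg 2: a=5, c=M2/2=-11/19, d=(M3−M2)/(6·2)=11/114, b=Δ2−h2·(2M2+M3)/6=-13/57
t_q=11/2 → seg 2, τ=1/2; S=5+-13/57·τ+-11/19·τ²+11/114·τ³=1445/304

  seg 0: a=2 b=137/228 c=0 d=5/684
  seg 1: a=4 b=91/114 c=5/76 d=-49/456
  seg 2: a=5 b=-13/57 c=-11/19 d=11/114
S(11/2) = 1445/304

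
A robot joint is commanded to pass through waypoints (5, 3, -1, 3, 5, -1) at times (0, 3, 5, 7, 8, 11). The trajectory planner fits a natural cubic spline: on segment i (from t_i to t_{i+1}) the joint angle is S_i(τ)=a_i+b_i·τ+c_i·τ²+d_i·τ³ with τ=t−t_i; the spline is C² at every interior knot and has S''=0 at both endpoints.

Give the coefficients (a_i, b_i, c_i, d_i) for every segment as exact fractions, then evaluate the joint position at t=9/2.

  seg 0: a=5 b=24/271 c=0 d=-614/7317
  seg 1: a=3 b=-590/271 c=-614/813 d=343/813
  seg 2: a=-1 b=-110/813 c=1444/813 d=-96/271
  seg 3: a=3 b=2210/813 c=-284/813 d=-100/271
  seg 4: a=5 b=742/813 c=-1184/813 d=1184/7317
S(9/2) = -1173/2168

Δ: Δ0=-2/3, Δ1=-2, Δ2=2, Δ3=2, Δ4=-2
row 1: diag=10, rhs=-8; c'=1/5, d'=-4/5
row 2: denom=8−2·1/5=38/5; d'=(24−2·-4/5)/(38/5)=64/19
row 3: denom=6−2·5/19=104/19; d'=(0−2·64/19)/(104/19)=-16/13
row 4: denom=8−1·19/104=813/104; d'=(-24−1·-16/13)/(813/104)=-2368/813
back: M4=-2368/813
back: M3=-16/13−19/104·-2368/813=-568/813
back: M2=64/19−5/19·-568/813=2888/813
back: M1=-4/5−1/5·2888/813=-1228/813
M: M0=0, M1=-1228/813, M2=2888/813, M3=-568/813, M4=-2368/813, M5=0
seg 0: a=5, c=M0/2=0, d=(M1−M0)/(6·3)=-614/7317, b=Δ0−h0·(2M0+M1)/6=24/271
seg 1: a=3, c=M1/2=-614/813, d=(M2−M1)/(6·2)=343/813, b=Δ1−h1·(2M1+M2)/6=-590/271
seg 2: a=-1, c=M2/2=1444/813, d=(M3−M2)/(6·2)=-96/271, b=Δ2−h2·(2M2+M3)/6=-110/813
seg 3: a=3, c=M3/2=-284/813, d=(M4−M3)/(6·1)=-100/271, b=Δ3−h3·(2M3+M4)/6=2210/813
seg 4: a=5, c=M4/2=-1184/813, d=(M5−M4)/(6·3)=1184/7317, b=Δ4−h4·(2M4+M5)/6=742/813
t_q=9/2 → seg 1, τ=3/2; S=3+-590/271·τ+-614/813·τ²+343/813·τ³=-1173/2168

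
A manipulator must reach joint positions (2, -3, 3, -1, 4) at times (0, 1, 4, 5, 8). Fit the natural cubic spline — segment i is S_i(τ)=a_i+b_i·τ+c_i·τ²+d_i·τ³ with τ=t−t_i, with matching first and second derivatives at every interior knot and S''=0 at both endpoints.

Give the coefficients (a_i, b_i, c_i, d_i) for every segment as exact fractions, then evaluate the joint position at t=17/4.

Δ: Δ0=-5, Δ1=2, Δ2=-4, Δ3=5/3
row 1: diag=8, rhs=42; c'=3/8, d'=21/4
row 2: denom=8−3·3/8=55/8; d'=(-36−3·21/4)/(55/8)=-414/55
row 3: denom=8−1·8/55=432/55; d'=(34−1·-414/55)/(432/55)=571/108
back: M3=571/108
back: M2=-414/55−8/55·571/108=-224/27
back: M1=21/4−3/8·-224/27=301/36
M: M0=0, M1=301/36, M2=-224/27, M3=571/108, M4=0
seg 0: a=2, c=M0/2=0, d=(M1−M0)/(6·1)=301/216, b=Δ0−h0·(2M0+M1)/6=-1381/216
seg 1: a=-3, c=M1/2=301/72, d=(M2−M1)/(6·3)=-1799/1944, b=Δ1−h1·(2M1+M2)/6=-239/108
seg 2: a=3, c=M2/2=-112/27, d=(M3−M2)/(6·1)=163/72, b=Δ2−h2·(2M2+M3)/6=-457/216
seg 3: a=-1, c=M3/2=571/216, d=(M4−M3)/(6·3)=-571/1944, b=Δ3−h3·(2M3+M4)/6=-391/108
t_q=17/4 → seg 2, τ=1/4; S=3+-457/216·τ+-112/27·τ²+163/72·τ³=10355/4608

  seg 0: a=2 b=-1381/216 c=0 d=301/216
  seg 1: a=-3 b=-239/108 c=301/72 d=-1799/1944
  seg 2: a=3 b=-457/216 c=-112/27 d=163/72
  seg 3: a=-1 b=-391/108 c=571/216 d=-571/1944
S(17/4) = 10355/4608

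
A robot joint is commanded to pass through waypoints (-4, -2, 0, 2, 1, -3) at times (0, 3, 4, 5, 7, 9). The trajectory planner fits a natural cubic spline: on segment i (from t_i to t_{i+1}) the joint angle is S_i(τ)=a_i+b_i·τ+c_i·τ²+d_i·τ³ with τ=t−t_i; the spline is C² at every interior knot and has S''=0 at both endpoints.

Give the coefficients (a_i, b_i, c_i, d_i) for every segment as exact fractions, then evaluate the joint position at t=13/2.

Δ: Δ0=2/3, Δ1=2, Δ2=2, Δ3=-1/2, Δ4=-2
row 1: diag=8, rhs=8; c'=1/8, d'=1
row 2: denom=4−1·1/8=31/8; d'=(0−1·1)/(31/8)=-8/31
row 3: denom=6−1·8/31=178/31; d'=(-15−1·-8/31)/(178/31)=-457/178
row 4: denom=8−2·31/89=650/89; d'=(-9−2·-457/178)/(650/89)=-172/325
back: M4=-172/325
back: M3=-457/178−31/89·-172/325=-1549/650
back: M2=-8/31−8/31·-1549/650=116/325
back: M1=1−1/8·116/325=621/650
M: M0=0, M1=621/650, M2=116/325, M3=-1549/650, M4=-172/325, M5=0
seg 0: a=-4, c=M0/2=0, d=(M1−M0)/(6·3)=69/1300, b=Δ0−h0·(2M0+M1)/6=737/3900
seg 1: a=-2, c=M1/2=621/1300, d=(M2−M1)/(6·1)=-389/3900, b=Δ1−h1·(2M1+M2)/6=3163/1950
seg 2: a=0, c=M2/2=58/325, d=(M3−M2)/(6·1)=-137/300, b=Δ2−h2·(2M2+M3)/6=1777/780
seg 3: a=2, c=M3/2=-1549/1300, d=(M4−M3)/(6·2)=241/1560, b=Δ3−h3·(2M3+M4)/6=2467/1950
seg 4: a=1, c=M4/2=-86/325, d=(M5−M4)/(6·2)=43/975, b=Δ4−h4·(2M4+M5)/6=-1606/975
t_q=13/2 → seg 3, τ=3/2; S=2+2467/1950·τ+-1549/1300·τ²+241/1560·τ³=2781/1600

  seg 0: a=-4 b=737/3900 c=0 d=69/1300
  seg 1: a=-2 b=3163/1950 c=621/1300 d=-389/3900
  seg 2: a=0 b=1777/780 c=58/325 d=-137/300
  seg 3: a=2 b=2467/1950 c=-1549/1300 d=241/1560
  seg 4: a=1 b=-1606/975 c=-86/325 d=43/975
S(13/2) = 2781/1600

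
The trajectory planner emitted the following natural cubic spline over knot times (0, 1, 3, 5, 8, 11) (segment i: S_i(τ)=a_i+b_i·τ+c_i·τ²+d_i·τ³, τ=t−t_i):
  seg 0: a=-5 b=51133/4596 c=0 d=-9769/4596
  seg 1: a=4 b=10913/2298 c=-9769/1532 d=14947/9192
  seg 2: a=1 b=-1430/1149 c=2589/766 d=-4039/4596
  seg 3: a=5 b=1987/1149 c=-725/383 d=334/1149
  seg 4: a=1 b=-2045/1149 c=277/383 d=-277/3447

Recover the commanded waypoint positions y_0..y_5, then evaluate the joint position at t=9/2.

y_0 = S_0(0) = a_0 = -5
y_1 = S_1(0) = a_1 = 4
y_2 = S_2(0) = a_2 = 1
y_3 = S_3(0) = a_3 = 5
y_4 = S_4(0) = a_4 = 1
y_5 = S_4(3) = 0
t_q=9/2 is in segment 2 (τ=3/2); S_2(τ)=46229/12256

y_0=-5 y_1=4 y_2=1 y_3=5 y_4=1 y_5=0
S(9/2) = 46229/12256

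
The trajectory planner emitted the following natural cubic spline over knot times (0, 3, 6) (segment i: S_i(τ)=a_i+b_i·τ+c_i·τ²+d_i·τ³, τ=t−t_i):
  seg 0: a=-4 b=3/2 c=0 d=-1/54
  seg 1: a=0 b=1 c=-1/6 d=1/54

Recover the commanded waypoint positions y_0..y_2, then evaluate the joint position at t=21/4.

y_0 = S_0(0) = a_0 = -4
y_1 = S_1(0) = a_1 = 0
y_2 = S_1(3) = 2
t_q=21/4 is in segment 1 (τ=9/4); S_1(τ)=207/128

y_0=-4 y_1=0 y_2=2
S(21/4) = 207/128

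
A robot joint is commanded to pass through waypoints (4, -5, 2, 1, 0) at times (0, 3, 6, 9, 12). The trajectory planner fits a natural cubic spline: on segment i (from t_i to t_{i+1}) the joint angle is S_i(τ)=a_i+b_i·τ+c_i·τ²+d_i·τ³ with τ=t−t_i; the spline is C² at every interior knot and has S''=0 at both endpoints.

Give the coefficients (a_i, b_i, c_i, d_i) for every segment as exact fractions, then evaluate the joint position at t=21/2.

  seg 0: a=4 b=-97/21 c=0 d=34/189
  seg 1: a=-5 b=5/21 c=34/21 d=-58/189
  seg 2: a=2 b=5/3 c=-8/7 d=10/63
  seg 3: a=1 b=-19/21 c=2/7 d=-2/63
S(21/2) = 5/28

Δ: Δ0=-3, Δ1=7/3, Δ2=-1/3, Δ3=-1/3
row 1: diag=12, rhs=32; c'=1/4, d'=8/3
row 2: denom=12−3·1/4=45/4; d'=(-16−3·8/3)/(45/4)=-32/15
row 3: denom=12−3·4/15=56/5; d'=(0−3·-32/15)/(56/5)=4/7
back: M3=4/7
back: M2=-32/15−4/15·4/7=-16/7
back: M1=8/3−1/4·-16/7=68/21
M: M0=0, M1=68/21, M2=-16/7, M3=4/7, M4=0
seg 0: a=4, c=M0/2=0, d=(M1−M0)/(6·3)=34/189, b=Δ0−h0·(2M0+M1)/6=-97/21
seg 1: a=-5, c=M1/2=34/21, d=(M2−M1)/(6·3)=-58/189, b=Δ1−h1·(2M1+M2)/6=5/21
seg 2: a=2, c=M2/2=-8/7, d=(M3−M2)/(6·3)=10/63, b=Δ2−h2·(2M2+M3)/6=5/3
seg 3: a=1, c=M3/2=2/7, d=(M4−M3)/(6·3)=-2/63, b=Δ3−h3·(2M3+M4)/6=-19/21
t_q=21/2 → seg 3, τ=3/2; S=1+-19/21·τ+2/7·τ²+-2/63·τ³=5/28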